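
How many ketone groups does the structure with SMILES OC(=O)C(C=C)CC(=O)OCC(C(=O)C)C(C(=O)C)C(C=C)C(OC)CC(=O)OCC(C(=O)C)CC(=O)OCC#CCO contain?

3

Reading the structure from left to right:
  HOOC: –COOH: carbonyl C bonded to –OH and C → carboxylic acid (the –OH is not a separate alcohol).
  CH(CH=CH2): pendant –CH=CH2: C=C double bond → alkene.
  CH2COOCH2: –C(=O)–O–C with C on the carbonyl side → ester.
  CH(COCH3): pendant –COCH3: carbonyl C bonded to two carbons → ketone.
  CH(COCH3): pendant –COCH3: carbonyl C bonded to two carbons → ketone.
  CH(CH=CH2): pendant –CH=CH2: C=C double bond → alkene.
  CH(OCH3): pendant –OCH3: C–O–C with sp³ C, no adjacent C=O → ether.
  CH2COOCH2: –C(=O)–O–C with C on the carbonyl side → ester.
  CH(COCH3): pendant –COCH3: carbonyl C bonded to two carbons → ketone.
  CH2COOCH2: –C(=O)–O–C with C on the carbonyl side → ester.
  C≡C: C≡C triple bond → alkyne.
  CH2OH: –OH on an sp³ carbon → alcohol.
Ketone appears at: CH(COCH3), CH(COCH3), CH(COCH3) → 3.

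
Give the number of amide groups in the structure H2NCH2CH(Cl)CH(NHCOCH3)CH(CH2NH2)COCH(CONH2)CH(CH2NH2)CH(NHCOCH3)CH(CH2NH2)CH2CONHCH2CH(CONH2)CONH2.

Reading the structure from left to right:
  H2NCH2: –NH2 on an sp³ carbon with no adjacent C=O → amine.
  CH(Cl): halogen on an sp³ carbon → alkyl halide.
  CH(NHCOCH3): pendant –NHC(=O)CH3: N bonded to a carbonyl → amide (not amine).
  CH(CH2NH2): pendant –CH2NH2: N on sp³ C, no adjacent C=O → amine.
  CO: –C(=O)– with carbon on both sides → ketone.
  CH(CONH2): pendant –CONH2: carbonyl C bonded to C and N → amide.
  CH(CH2NH2): pendant –CH2NH2: N on sp³ C, no adjacent C=O → amine.
  CH(NHCOCH3): pendant –NHC(=O)CH3: N bonded to a carbonyl → amide (not amine).
  CH(CH2NH2): pendant –CH2NH2: N on sp³ C, no adjacent C=O → amine.
  CH2CONHCH2: –C(=O)–N– linkage → amide (the N is not an amine).
  CH(CONH2): pendant –CONH2: carbonyl C bonded to C and N → amide.
  CONH2: –C(=O)NH2: carbonyl C bonded to C and to N → amide (the N is not a separate amine).
Amide appears at: CH(NHCOCH3), CH(CONH2), CH(NHCOCH3), CH2CONHCH2, CH(CONH2), CONH2 → 6.

6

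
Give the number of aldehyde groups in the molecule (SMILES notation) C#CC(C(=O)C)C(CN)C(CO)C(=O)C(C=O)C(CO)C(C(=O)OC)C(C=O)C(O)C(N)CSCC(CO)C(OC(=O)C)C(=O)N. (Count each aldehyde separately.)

2

C≡C triple bond → alkyne.
pendant –COCH3: carbonyl C bonded to two carbons → ketone.
pendant –CH2NH2: N on sp³ C, no adjacent C=O → amine.
pendant –CH2OH on an sp³ backbone C → alcohol.
–C(=O)– with carbon on both sides → ketone.
pendant –CHO: carbonyl C bonded to C and H → aldehyde.
pendant –CH2OH on an sp³ backbone C → alcohol.
pendant –COOCH3: carbonyl C bonded to C and –OCH3 → ester.
pendant –CHO: carbonyl C bonded to C and H → aldehyde.
–OH on an sp³ carbon → alcohol (secondary).
–NH2 on an sp³ carbon with no adjacent C=O → amine.
C–S–C linkage → sulfide (thioether).
pendant –CH2OH on an sp³ backbone C → alcohol.
pendant –OC(=O)CH3: an acyloxy group → ester.
–C(=O)NH2: carbonyl C bonded to C and to N → amide (the N is not a separate amine).
Aldehyde appears at: CH(CHO), CH(CHO) → 2.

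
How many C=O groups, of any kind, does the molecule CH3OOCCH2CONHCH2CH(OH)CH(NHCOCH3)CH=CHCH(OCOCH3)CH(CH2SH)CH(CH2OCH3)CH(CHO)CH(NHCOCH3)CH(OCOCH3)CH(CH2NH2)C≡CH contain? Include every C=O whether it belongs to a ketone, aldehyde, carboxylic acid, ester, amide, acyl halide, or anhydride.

7

CH3OOC: ester, 1 C=O (running total 1).
CH2CONHCH2: amide, 1 C=O (running total 2).
CH(NHCOCH3): amide, 1 C=O (running total 3).
CH(OCOCH3): ester, 1 C=O (running total 4).
CH(CHO): aldehyde, 1 C=O (running total 5).
CH(NHCOCH3): amide, 1 C=O (running total 6).
CH(OCOCH3): ester, 1 C=O (running total 7).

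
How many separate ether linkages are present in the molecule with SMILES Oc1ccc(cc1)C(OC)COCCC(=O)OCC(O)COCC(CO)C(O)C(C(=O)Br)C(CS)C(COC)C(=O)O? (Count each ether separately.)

4

Working along the chain:
  HOC6H4: –OH attached directly to an aromatic ring → phenol (not alcohol); the ring itself is an arene.
  CH(OCH3): pendant –OCH3: C–O–C with sp³ C, no adjacent C=O → ether.
  CH2OCH2: C–O–C with sp³ carbons on both sides and no adjacent C=O → ether.
  CH2COOCH2: –C(=O)–O–C with C on the carbonyl side → ester.
  CH(OH): –OH on an sp³ carbon → alcohol (secondary).
  CH2OCH2: C–O–C with sp³ carbons on both sides and no adjacent C=O → ether.
  CH(CH2OH): pendant –CH2OH on an sp³ backbone C → alcohol.
  CH(OH): –OH on an sp³ carbon → alcohol (secondary).
  CH(COBr): pendant –C(=O)X: carbonyl C bonded to C and halogen → acyl halide.
  CH(CH2SH): pendant –CH2SH → thiol.
  CH(CH2OCH3): pendant –CH2OCH3: C–O–C linkage → ether.
  COOH: –COOH: carbonyl C bonded to –OH and C → carboxylic acid (the –OH is not a separate alcohol).
Ether appears at: CH(OCH3), CH2OCH2, CH2OCH2, CH(CH2OCH3) → 4.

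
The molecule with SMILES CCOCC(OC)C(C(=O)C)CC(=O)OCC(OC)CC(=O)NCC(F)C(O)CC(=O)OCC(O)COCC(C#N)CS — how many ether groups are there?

4

Reading the structure from left to right:
  CH2OCH2: C–O–C with sp³ carbons on both sides and no adjacent C=O → ether.
  CH(OCH3): pendant –OCH3: C–O–C with sp³ C, no adjacent C=O → ether.
  CH(COCH3): pendant –COCH3: carbonyl C bonded to two carbons → ketone.
  CH2COOCH2: –C(=O)–O–C with C on the carbonyl side → ester.
  CH(OCH3): pendant –OCH3: C–O–C with sp³ C, no adjacent C=O → ether.
  CH2CONHCH2: –C(=O)–N– linkage → amide (the N is not an amine).
  CH(F): halogen on an sp³ carbon → alkyl halide.
  CH(OH): –OH on an sp³ carbon → alcohol (secondary).
  CH2COOCH2: –C(=O)–O–C with C on the carbonyl side → ester.
  CH(OH): –OH on an sp³ carbon → alcohol (secondary).
  CH2OCH2: C–O–C with sp³ carbons on both sides and no adjacent C=O → ether.
  CH(CN): pendant –C≡N: nitrile.
  CH2SH: –SH on an sp³ carbon → thiol.
Ether appears at: CH2OCH2, CH(OCH3), CH(OCH3), CH2OCH2 → 4.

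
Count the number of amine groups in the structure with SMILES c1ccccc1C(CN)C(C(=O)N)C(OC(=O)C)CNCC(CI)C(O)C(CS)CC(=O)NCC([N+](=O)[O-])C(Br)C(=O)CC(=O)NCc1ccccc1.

Working along the chain:
  C6H5: C6H5– phenyl ring → arene.
  CH(CH2NH2): pendant –CH2NH2: N on sp³ C, no adjacent C=O → amine.
  CH(CONH2): pendant –CONH2: carbonyl C bonded to C and N → amide.
  CH(OCOCH3): pendant –OC(=O)CH3: an acyloxy group → ester.
  CH2NHCH2: C–N–C with sp³ carbons and no adjacent C=O → amine (secondary).
  CH(CH2I): pendant –CH2X: halogen on sp³ carbon → alkyl halide.
  CH(OH): –OH on an sp³ carbon → alcohol (secondary).
  CH(CH2SH): pendant –CH2SH → thiol.
  CH2CONHCH2: –C(=O)–N– linkage → amide (the N is not an amine).
  CH(NO2): –NO2 on an sp³ carbon → nitro (the N=O is not a carbonyl).
  CH(Br): halogen on an sp³ carbon → alkyl halide.
  CO: –C(=O)– with carbon on both sides → ketone.
  CH2CONHCH2: –C(=O)–N– linkage → amide (the N is not an amine).
  C6H5: –C6H5 phenyl ring → arene.
Amine appears at: CH(CH2NH2), CH2NHCH2 → 2.

2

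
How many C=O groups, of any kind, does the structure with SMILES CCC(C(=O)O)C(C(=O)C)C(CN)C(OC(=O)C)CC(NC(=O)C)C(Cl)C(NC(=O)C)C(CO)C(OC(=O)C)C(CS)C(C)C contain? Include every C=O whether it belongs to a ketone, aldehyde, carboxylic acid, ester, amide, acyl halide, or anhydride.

CH(COOH): carboxylic acid, 1 C=O (running total 1).
CH(COCH3): ketone, 1 C=O (running total 2).
CH(OCOCH3): ester, 1 C=O (running total 3).
CH(NHCOCH3): amide, 1 C=O (running total 4).
CH(NHCOCH3): amide, 1 C=O (running total 5).
CH(OCOCH3): ester, 1 C=O (running total 6).

6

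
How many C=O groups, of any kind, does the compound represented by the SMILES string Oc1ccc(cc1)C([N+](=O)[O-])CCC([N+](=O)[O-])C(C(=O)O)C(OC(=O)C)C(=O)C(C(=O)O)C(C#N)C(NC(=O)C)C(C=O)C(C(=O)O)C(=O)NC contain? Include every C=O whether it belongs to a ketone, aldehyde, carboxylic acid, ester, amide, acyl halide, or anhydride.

8

CH(COOH): carboxylic acid, 1 C=O (running total 1).
CH(OCOCH3): ester, 1 C=O (running total 2).
CO: ketone, 1 C=O (running total 3).
CH(COOH): carboxylic acid, 1 C=O (running total 4).
CH(NHCOCH3): amide, 1 C=O (running total 5).
CH(CHO): aldehyde, 1 C=O (running total 6).
CH(COOH): carboxylic acid, 1 C=O (running total 7).
CONHCH3: amide, 1 C=O (running total 8).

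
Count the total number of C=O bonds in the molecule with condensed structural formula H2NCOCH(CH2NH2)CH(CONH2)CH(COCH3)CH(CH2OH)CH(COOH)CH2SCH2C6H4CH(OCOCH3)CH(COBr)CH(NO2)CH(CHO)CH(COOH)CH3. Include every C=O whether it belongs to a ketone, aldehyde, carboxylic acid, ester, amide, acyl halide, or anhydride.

H2NCO: amide, 1 C=O (running total 1).
CH(CONH2): amide, 1 C=O (running total 2).
CH(COCH3): ketone, 1 C=O (running total 3).
CH(COOH): carboxylic acid, 1 C=O (running total 4).
CH(OCOCH3): ester, 1 C=O (running total 5).
CH(COBr): acyl halide, 1 C=O (running total 6).
CH(CHO): aldehyde, 1 C=O (running total 7).
CH(COOH): carboxylic acid, 1 C=O (running total 8).

8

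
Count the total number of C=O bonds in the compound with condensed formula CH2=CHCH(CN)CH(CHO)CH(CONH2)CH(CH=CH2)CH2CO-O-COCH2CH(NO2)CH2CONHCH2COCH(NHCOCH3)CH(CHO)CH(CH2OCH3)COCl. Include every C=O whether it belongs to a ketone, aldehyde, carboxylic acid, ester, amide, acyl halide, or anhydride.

CH(CHO): aldehyde, 1 C=O (running total 1).
CH(CONH2): amide, 1 C=O (running total 2).
CH2CO-O-COCH2: anhydride, 2 C=O (running total 4).
CH2CONHCH2: amide, 1 C=O (running total 5).
CO: ketone, 1 C=O (running total 6).
CH(NHCOCH3): amide, 1 C=O (running total 7).
CH(CHO): aldehyde, 1 C=O (running total 8).
COCl: acyl halide, 1 C=O (running total 9).

9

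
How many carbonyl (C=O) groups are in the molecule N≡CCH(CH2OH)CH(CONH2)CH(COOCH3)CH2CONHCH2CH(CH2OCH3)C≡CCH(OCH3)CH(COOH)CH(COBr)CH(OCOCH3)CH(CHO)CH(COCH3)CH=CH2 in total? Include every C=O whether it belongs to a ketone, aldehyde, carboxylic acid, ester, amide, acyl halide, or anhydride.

8

CH(CONH2): amide, 1 C=O (running total 1).
CH(COOCH3): ester, 1 C=O (running total 2).
CH2CONHCH2: amide, 1 C=O (running total 3).
CH(COOH): carboxylic acid, 1 C=O (running total 4).
CH(COBr): acyl halide, 1 C=O (running total 5).
CH(OCOCH3): ester, 1 C=O (running total 6).
CH(CHO): aldehyde, 1 C=O (running total 7).
CH(COCH3): ketone, 1 C=O (running total 8).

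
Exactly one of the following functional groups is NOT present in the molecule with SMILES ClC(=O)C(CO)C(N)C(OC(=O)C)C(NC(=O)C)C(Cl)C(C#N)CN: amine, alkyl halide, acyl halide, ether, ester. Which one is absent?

ether

amine: present (CH(NH2) — –NH2 on an sp³ carbon with no adjacent C=O → amine).
ester: present (CH(OCOCH3) — pendant –OC(=O)CH3: an acyloxy group → ester).
alkyl halide: present (CH(Cl) — halogen on an sp³ carbon → alkyl halide).
acyl halide: present (ClCO — –C(=O)Cl: carbonyl C bonded to C and to a halogen → acyl halide (not alkyl halide)).
ether: absent. In CH(OCOCH3), the C–O–C oxygen is adjacent to a C=O, so it belongs to an ester, not an ether.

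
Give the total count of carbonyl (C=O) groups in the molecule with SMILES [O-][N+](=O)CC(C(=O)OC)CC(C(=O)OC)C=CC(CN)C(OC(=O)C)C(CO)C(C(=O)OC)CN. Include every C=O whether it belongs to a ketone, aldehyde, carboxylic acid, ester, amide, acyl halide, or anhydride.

4

CH(COOCH3): ester, 1 C=O (running total 1).
CH(COOCH3): ester, 1 C=O (running total 2).
CH(OCOCH3): ester, 1 C=O (running total 3).
CH(COOCH3): ester, 1 C=O (running total 4).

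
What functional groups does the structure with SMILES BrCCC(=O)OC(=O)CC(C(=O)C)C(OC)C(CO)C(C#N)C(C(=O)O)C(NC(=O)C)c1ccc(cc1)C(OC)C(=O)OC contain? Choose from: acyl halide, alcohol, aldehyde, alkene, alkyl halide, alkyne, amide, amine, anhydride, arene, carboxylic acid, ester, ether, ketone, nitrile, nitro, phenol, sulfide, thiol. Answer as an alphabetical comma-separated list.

alcohol, alkyl halide, amide, anhydride, arene, carboxylic acid, ester, ether, ketone, nitrile

halogen on an sp³ carbon → alkyl halide.
two acyl groups sharing one oxygen, –C(=O)–O–C(=O)– → anhydride.
pendant –COCH3: carbonyl C bonded to two carbons → ketone.
pendant –OCH3: C–O–C with sp³ C, no adjacent C=O → ether.
pendant –CH2OH on an sp³ backbone C → alcohol.
pendant –C≡N: nitrile.
pendant –COOH: carbonyl C bonded to C and –OH → carboxylic acid.
pendant –NHC(=O)CH3: N bonded to a carbonyl → amide (not amine).
para-disubstituted benzene ring → arene.
pendant –OCH3: C–O–C with sp³ C, no adjacent C=O → ether.
–C(=O)OCH3: carbonyl C bonded to C and to –OCH3 → ester (not ketone + ether).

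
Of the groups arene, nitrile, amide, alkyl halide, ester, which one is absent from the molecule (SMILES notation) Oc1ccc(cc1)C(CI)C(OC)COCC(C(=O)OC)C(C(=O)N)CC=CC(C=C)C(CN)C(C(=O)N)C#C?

nitrile

arene: present (HOC6H4 — –OH attached directly to an aromatic ring → phenol (not alcohol); the ring itself is an arene).
amide: present (CH(CONH2) — pendant –CONH2: carbonyl C bonded to C and N → amide).
alkyl halide: present (CH(CH2I) — pendant –CH2X: halogen on sp³ carbon → alkyl halide).
ester: present (CH(COOCH3) — pendant –COOCH3: carbonyl C bonded to C and –OCH3 → ester).
nitrile: absent. In C≡CH, the triple bond is C≡C, not C≡N.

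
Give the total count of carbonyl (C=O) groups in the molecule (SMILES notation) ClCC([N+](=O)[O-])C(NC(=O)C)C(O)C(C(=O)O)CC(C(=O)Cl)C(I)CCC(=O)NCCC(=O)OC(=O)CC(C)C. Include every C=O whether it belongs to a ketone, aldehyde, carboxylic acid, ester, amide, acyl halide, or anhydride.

CH(NHCOCH3): amide, 1 C=O (running total 1).
CH(COOH): carboxylic acid, 1 C=O (running total 2).
CH(COCl): acyl halide, 1 C=O (running total 3).
CH2CONHCH2: amide, 1 C=O (running total 4).
CH2CO-O-COCH2: anhydride, 2 C=O (running total 6).

6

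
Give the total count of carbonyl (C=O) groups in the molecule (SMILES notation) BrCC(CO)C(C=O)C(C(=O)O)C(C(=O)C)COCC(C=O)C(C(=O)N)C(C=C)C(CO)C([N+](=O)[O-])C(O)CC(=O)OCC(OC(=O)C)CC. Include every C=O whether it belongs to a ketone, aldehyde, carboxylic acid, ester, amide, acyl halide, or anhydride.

CH(CHO): aldehyde, 1 C=O (running total 1).
CH(COOH): carboxylic acid, 1 C=O (running total 2).
CH(COCH3): ketone, 1 C=O (running total 3).
CH(CHO): aldehyde, 1 C=O (running total 4).
CH(CONH2): amide, 1 C=O (running total 5).
CH2COOCH2: ester, 1 C=O (running total 6).
CH(OCOCH3): ester, 1 C=O (running total 7).

7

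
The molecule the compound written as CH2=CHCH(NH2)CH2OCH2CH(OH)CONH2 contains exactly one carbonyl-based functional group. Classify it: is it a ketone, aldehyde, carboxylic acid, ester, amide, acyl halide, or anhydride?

The carbonyl is in the CONH2 segment: –C(=O)NH2: carbonyl C bonded to C and to N → amide (the N is not a separate amine).

amide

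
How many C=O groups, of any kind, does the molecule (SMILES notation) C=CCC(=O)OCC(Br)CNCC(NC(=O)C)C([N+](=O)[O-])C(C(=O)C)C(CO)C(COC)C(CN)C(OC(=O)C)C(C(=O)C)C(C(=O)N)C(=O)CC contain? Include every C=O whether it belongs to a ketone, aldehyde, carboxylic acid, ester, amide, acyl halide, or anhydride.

7

CH2COOCH2: ester, 1 C=O (running total 1).
CH(NHCOCH3): amide, 1 C=O (running total 2).
CH(COCH3): ketone, 1 C=O (running total 3).
CH(OCOCH3): ester, 1 C=O (running total 4).
CH(COCH3): ketone, 1 C=O (running total 5).
CH(CONH2): amide, 1 C=O (running total 6).
CO: ketone, 1 C=O (running total 7).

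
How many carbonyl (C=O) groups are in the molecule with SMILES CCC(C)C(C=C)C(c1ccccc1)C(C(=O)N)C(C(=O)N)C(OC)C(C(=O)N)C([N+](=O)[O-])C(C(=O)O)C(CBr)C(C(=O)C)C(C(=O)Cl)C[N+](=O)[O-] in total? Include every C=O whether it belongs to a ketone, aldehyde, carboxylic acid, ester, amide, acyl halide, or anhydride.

CH(CONH2): amide, 1 C=O (running total 1).
CH(CONH2): amide, 1 C=O (running total 2).
CH(CONH2): amide, 1 C=O (running total 3).
CH(COOH): carboxylic acid, 1 C=O (running total 4).
CH(COCH3): ketone, 1 C=O (running total 5).
CH(COCl): acyl halide, 1 C=O (running total 6).

6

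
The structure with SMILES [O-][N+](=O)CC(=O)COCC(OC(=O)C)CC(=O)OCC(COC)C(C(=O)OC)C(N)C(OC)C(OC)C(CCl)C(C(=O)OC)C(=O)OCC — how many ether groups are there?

4

–NO2 on carbon → nitro group.
–C(=O)– with carbon on both sides → ketone.
C–O–C with sp³ carbons on both sides and no adjacent C=O → ether.
pendant –OC(=O)CH3: an acyloxy group → ester.
–C(=O)–O–C with C on the carbonyl side → ester.
pendant –CH2OCH3: C–O–C linkage → ether.
pendant –COOCH3: carbonyl C bonded to C and –OCH3 → ester.
–NH2 on an sp³ carbon with no adjacent C=O → amine.
pendant –OCH3: C–O–C with sp³ C, no adjacent C=O → ether.
pendant –OCH3: C–O–C with sp³ C, no adjacent C=O → ether.
pendant –CH2X: halogen on sp³ carbon → alkyl halide.
pendant –COOCH3: carbonyl C bonded to C and –OCH3 → ester.
–C(=O)OCH2CH3: carbonyl C bonded to C and to –OEt → ester.
Ether appears at: CH2OCH2, CH(CH2OCH3), CH(OCH3), CH(OCH3) → 4.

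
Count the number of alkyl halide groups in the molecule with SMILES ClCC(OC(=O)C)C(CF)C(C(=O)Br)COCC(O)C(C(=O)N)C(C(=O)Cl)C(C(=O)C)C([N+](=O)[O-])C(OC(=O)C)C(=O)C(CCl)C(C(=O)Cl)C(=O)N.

3

Taking each segment in turn:
  ClCH2: halogen on an sp³ carbon → alkyl halide.
  CH(OCOCH3): pendant –OC(=O)CH3: an acyloxy group → ester.
  CH(CH2F): pendant –CH2X: halogen on sp³ carbon → alkyl halide.
  CH(COBr): pendant –C(=O)X: carbonyl C bonded to C and halogen → acyl halide.
  CH2OCH2: C–O–C with sp³ carbons on both sides and no adjacent C=O → ether.
  CH(OH): –OH on an sp³ carbon → alcohol (secondary).
  CH(CONH2): pendant –CONH2: carbonyl C bonded to C and N → amide.
  CH(COCl): pendant –C(=O)X: carbonyl C bonded to C and halogen → acyl halide.
  CH(COCH3): pendant –COCH3: carbonyl C bonded to two carbons → ketone.
  CH(NO2): –NO2 on an sp³ carbon → nitro (the N=O is not a carbonyl).
  CH(OCOCH3): pendant –OC(=O)CH3: an acyloxy group → ester.
  CO: –C(=O)– with carbon on both sides → ketone.
  CH(CH2Cl): pendant –CH2X: halogen on sp³ carbon → alkyl halide.
  CH(COCl): pendant –C(=O)X: carbonyl C bonded to C and halogen → acyl halide.
  CONH2: –C(=O)NH2: carbonyl C bonded to C and to N → amide (the N is not a separate amine).
Alkyl halide appears at: ClCH2, CH(CH2F), CH(CH2Cl) → 3.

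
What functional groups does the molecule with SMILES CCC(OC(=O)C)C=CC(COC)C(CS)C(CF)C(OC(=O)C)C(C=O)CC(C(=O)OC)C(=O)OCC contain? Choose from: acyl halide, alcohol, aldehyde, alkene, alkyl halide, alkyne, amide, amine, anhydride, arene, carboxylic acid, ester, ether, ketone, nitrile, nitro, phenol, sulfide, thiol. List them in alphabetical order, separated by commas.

aldehyde, alkene, alkyl halide, ester, ether, thiol

pendant –OC(=O)CH3: an acyloxy group → ester.
C=C double bond → alkene.
pendant –CH2OCH3: C–O–C linkage → ether.
pendant –CH2SH → thiol.
pendant –CH2X: halogen on sp³ carbon → alkyl halide.
pendant –OC(=O)CH3: an acyloxy group → ester.
pendant –CHO: carbonyl C bonded to C and H → aldehyde.
pendant –COOCH3: carbonyl C bonded to C and –OCH3 → ester.
–C(=O)OCH2CH3: carbonyl C bonded to C and to –OEt → ester.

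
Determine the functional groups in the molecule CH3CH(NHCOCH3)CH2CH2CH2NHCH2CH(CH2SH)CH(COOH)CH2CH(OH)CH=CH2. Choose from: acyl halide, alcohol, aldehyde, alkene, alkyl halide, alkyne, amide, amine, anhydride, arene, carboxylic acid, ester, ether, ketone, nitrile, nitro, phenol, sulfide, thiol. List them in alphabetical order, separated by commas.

Taking each segment in turn:
  CH(NHCOCH3): pendant –NHC(=O)CH3: N bonded to a carbonyl → amide (not amine).
  CH2NHCH2: C–N–C with sp³ carbons and no adjacent C=O → amine (secondary).
  CH(CH2SH): pendant –CH2SH → thiol.
  CH(COOH): pendant –COOH: carbonyl C bonded to C and –OH → carboxylic acid.
  CH(OH): –OH on an sp³ carbon → alcohol (secondary).
  CH=CH2: C=C double bond → alkene.

alcohol, alkene, amide, amine, carboxylic acid, thiol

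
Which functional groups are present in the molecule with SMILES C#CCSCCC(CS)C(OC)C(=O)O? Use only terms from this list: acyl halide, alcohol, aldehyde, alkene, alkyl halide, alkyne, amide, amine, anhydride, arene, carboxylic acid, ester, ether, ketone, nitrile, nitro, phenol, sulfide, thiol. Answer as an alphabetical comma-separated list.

Reading the structure from left to right:
  HC≡C: C≡C triple bond → alkyne.
  CH2SCH2: C–S–C linkage → sulfide (thioether).
  CH(CH2SH): pendant –CH2SH → thiol.
  CH(OCH3): pendant –OCH3: C–O–C with sp³ C, no adjacent C=O → ether.
  COOH: –COOH: carbonyl C bonded to –OH and C → carboxylic acid (the –OH is not a separate alcohol).

alkyne, carboxylic acid, ether, sulfide, thiol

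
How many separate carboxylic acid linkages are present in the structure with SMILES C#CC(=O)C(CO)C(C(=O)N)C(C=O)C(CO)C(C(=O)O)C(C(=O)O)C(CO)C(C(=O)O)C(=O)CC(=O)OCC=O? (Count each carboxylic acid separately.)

3

C≡C triple bond → alkyne.
–C(=O)– with carbon on both sides → ketone.
pendant –CH2OH on an sp³ backbone C → alcohol.
pendant –CONH2: carbonyl C bonded to C and N → amide.
pendant –CHO: carbonyl C bonded to C and H → aldehyde.
pendant –CH2OH on an sp³ backbone C → alcohol.
pendant –COOH: carbonyl C bonded to C and –OH → carboxylic acid.
pendant –COOH: carbonyl C bonded to C and –OH → carboxylic acid.
pendant –CH2OH on an sp³ backbone C → alcohol.
pendant –COOH: carbonyl C bonded to C and –OH → carboxylic acid.
–C(=O)– with carbon on both sides → ketone.
–C(=O)–O–C with C on the carbonyl side → ester.
terminal –CHO: carbonyl C bonded to H and C → aldehyde.
Carboxylic acid appears at: CH(COOH), CH(COOH), CH(COOH) → 3.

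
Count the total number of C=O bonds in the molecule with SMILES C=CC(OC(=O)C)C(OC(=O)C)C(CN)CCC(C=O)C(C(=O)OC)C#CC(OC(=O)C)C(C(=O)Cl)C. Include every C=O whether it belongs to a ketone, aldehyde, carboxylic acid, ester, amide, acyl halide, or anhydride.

6

CH(OCOCH3): ester, 1 C=O (running total 1).
CH(OCOCH3): ester, 1 C=O (running total 2).
CH(CHO): aldehyde, 1 C=O (running total 3).
CH(COOCH3): ester, 1 C=O (running total 4).
CH(OCOCH3): ester, 1 C=O (running total 5).
CH(COCl): acyl halide, 1 C=O (running total 6).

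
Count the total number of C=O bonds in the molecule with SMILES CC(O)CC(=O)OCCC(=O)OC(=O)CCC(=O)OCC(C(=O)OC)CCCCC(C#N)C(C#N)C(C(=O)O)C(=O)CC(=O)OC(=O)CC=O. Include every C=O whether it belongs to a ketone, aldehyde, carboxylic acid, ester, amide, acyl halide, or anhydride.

10

CH2COOCH2: ester, 1 C=O (running total 1).
CH2CO-O-COCH2: anhydride, 2 C=O (running total 3).
CH2COOCH2: ester, 1 C=O (running total 4).
CH(COOCH3): ester, 1 C=O (running total 5).
CH(COOH): carboxylic acid, 1 C=O (running total 6).
CO: ketone, 1 C=O (running total 7).
CH2CO-O-COCH2: anhydride, 2 C=O (running total 9).
CHO: aldehyde, 1 C=O (running total 10).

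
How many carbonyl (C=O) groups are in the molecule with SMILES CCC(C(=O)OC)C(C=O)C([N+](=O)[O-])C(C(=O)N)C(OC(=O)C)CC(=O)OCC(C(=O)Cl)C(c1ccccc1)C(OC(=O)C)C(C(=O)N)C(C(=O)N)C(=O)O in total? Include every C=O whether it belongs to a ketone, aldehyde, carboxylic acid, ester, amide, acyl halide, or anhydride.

10

CH(COOCH3): ester, 1 C=O (running total 1).
CH(CHO): aldehyde, 1 C=O (running total 2).
CH(CONH2): amide, 1 C=O (running total 3).
CH(OCOCH3): ester, 1 C=O (running total 4).
CH2COOCH2: ester, 1 C=O (running total 5).
CH(COCl): acyl halide, 1 C=O (running total 6).
CH(OCOCH3): ester, 1 C=O (running total 7).
CH(CONH2): amide, 1 C=O (running total 8).
CH(CONH2): amide, 1 C=O (running total 9).
COOH: carboxylic acid, 1 C=O (running total 10).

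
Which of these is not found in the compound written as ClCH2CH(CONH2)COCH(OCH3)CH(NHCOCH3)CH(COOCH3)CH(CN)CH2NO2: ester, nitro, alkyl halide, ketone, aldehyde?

alkyl halide: present (ClCH2 — halogen on an sp³ carbon → alkyl halide).
nitro: present (CH2NO2 — –NO2 on carbon → nitro group).
ester: present (CH(COOCH3) — pendant –COOCH3: carbonyl C bonded to C and –OCH3 → ester).
ketone: present (CO — –C(=O)– with carbon on both sides → ketone).
aldehyde: absent. In CO, the carbonyl carbon is bonded to two carbons, so it is a ketone, not an aldehyde.

aldehyde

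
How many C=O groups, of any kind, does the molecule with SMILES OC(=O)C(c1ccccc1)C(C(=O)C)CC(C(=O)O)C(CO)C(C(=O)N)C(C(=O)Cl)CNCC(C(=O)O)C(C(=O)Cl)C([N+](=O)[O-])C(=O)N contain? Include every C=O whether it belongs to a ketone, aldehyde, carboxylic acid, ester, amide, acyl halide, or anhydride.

HOOC: carboxylic acid, 1 C=O (running total 1).
CH(COCH3): ketone, 1 C=O (running total 2).
CH(COOH): carboxylic acid, 1 C=O (running total 3).
CH(CONH2): amide, 1 C=O (running total 4).
CH(COCl): acyl halide, 1 C=O (running total 5).
CH(COOH): carboxylic acid, 1 C=O (running total 6).
CH(COCl): acyl halide, 1 C=O (running total 7).
CONH2: amide, 1 C=O (running total 8).

8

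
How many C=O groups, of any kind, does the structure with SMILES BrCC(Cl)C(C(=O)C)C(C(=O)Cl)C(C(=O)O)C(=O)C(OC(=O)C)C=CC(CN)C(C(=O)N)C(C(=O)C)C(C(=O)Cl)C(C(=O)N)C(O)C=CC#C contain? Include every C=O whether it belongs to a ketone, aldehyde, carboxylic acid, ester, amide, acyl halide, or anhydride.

9

CH(COCH3): ketone, 1 C=O (running total 1).
CH(COCl): acyl halide, 1 C=O (running total 2).
CH(COOH): carboxylic acid, 1 C=O (running total 3).
CO: ketone, 1 C=O (running total 4).
CH(OCOCH3): ester, 1 C=O (running total 5).
CH(CONH2): amide, 1 C=O (running total 6).
CH(COCH3): ketone, 1 C=O (running total 7).
CH(COCl): acyl halide, 1 C=O (running total 8).
CH(CONH2): amide, 1 C=O (running total 9).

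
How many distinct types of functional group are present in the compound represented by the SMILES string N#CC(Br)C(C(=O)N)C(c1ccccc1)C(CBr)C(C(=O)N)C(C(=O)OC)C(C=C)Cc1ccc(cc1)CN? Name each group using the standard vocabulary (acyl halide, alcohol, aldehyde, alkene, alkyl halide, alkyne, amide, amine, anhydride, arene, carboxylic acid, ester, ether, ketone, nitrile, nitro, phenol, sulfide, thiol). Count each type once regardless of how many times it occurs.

7

N≡C–: carbon triple-bonded to nitrogen → nitrile.
halogen on an sp³ carbon → alkyl halide.
pendant –CONH2: carbonyl C bonded to C and N → amide.
pendant –C6H5: benzene ring → arene.
pendant –CH2X: halogen on sp³ carbon → alkyl halide.
pendant –CONH2: carbonyl C bonded to C and N → amide.
pendant –COOCH3: carbonyl C bonded to C and –OCH3 → ester.
pendant –CH=CH2: C=C double bond → alkene.
para-disubstituted benzene ring → arene.
–NH2 on an sp³ carbon with no adjacent C=O → amine.
Distinct types present: alkene, alkyl halide, amide, amine, arene, ester, nitrile.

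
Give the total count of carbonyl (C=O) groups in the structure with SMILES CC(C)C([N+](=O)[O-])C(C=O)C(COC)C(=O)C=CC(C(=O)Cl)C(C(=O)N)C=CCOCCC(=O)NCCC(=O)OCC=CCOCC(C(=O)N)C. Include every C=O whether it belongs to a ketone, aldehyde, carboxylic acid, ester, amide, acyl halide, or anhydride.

7

CH(CHO): aldehyde, 1 C=O (running total 1).
CO: ketone, 1 C=O (running total 2).
CH(COCl): acyl halide, 1 C=O (running total 3).
CH(CONH2): amide, 1 C=O (running total 4).
CH2CONHCH2: amide, 1 C=O (running total 5).
CH2COOCH2: ester, 1 C=O (running total 6).
CH(CONH2): amide, 1 C=O (running total 7).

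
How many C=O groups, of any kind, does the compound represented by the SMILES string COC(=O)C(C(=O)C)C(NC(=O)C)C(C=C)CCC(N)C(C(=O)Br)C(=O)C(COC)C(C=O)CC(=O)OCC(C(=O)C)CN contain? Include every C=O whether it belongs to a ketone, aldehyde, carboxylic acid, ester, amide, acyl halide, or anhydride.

8

CH3OOC: ester, 1 C=O (running total 1).
CH(COCH3): ketone, 1 C=O (running total 2).
CH(NHCOCH3): amide, 1 C=O (running total 3).
CH(COBr): acyl halide, 1 C=O (running total 4).
CO: ketone, 1 C=O (running total 5).
CH(CHO): aldehyde, 1 C=O (running total 6).
CH2COOCH2: ester, 1 C=O (running total 7).
CH(COCH3): ketone, 1 C=O (running total 8).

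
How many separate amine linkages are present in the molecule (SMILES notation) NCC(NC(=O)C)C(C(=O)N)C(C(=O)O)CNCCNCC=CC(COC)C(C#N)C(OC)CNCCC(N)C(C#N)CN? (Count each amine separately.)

–NH2 on an sp³ carbon with no adjacent C=O → amine.
pendant –NHC(=O)CH3: N bonded to a carbonyl → amide (not amine).
pendant –CONH2: carbonyl C bonded to C and N → amide.
pendant –COOH: carbonyl C bonded to C and –OH → carboxylic acid.
C–N–C with sp³ carbons and no adjacent C=O → amine (secondary).
C–N–C with sp³ carbons and no adjacent C=O → amine (secondary).
C=C double bond → alkene.
pendant –CH2OCH3: C–O–C linkage → ether.
pendant –C≡N: nitrile.
pendant –OCH3: C–O–C with sp³ C, no adjacent C=O → ether.
C–N–C with sp³ carbons and no adjacent C=O → amine (secondary).
–NH2 on an sp³ carbon with no adjacent C=O → amine.
pendant –C≡N: nitrile.
–NH2 on an sp³ carbon with no adjacent C=O → amine.
Amine appears at: H2NCH2, CH2NHCH2, CH2NHCH2, CH2NHCH2, CH(NH2), CH2NH2 → 6.

6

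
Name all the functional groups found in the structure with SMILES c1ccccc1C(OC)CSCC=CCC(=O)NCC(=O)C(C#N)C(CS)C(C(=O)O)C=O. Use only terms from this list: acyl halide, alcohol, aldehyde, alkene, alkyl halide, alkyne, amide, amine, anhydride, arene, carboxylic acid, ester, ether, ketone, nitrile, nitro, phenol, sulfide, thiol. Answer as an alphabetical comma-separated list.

aldehyde, alkene, amide, arene, carboxylic acid, ether, ketone, nitrile, sulfide, thiol

Taking each segment in turn:
  C6H5: C6H5– phenyl ring → arene.
  CH(OCH3): pendant –OCH3: C–O–C with sp³ C, no adjacent C=O → ether.
  CH2SCH2: C–S–C linkage → sulfide (thioether).
  CH=CH: C=C double bond → alkene.
  CH2CONHCH2: –C(=O)–N– linkage → amide (the N is not an amine).
  CO: –C(=O)– with carbon on both sides → ketone.
  CH(CN): pendant –C≡N: nitrile.
  CH(CH2SH): pendant –CH2SH → thiol.
  CH(COOH): pendant –COOH: carbonyl C bonded to C and –OH → carboxylic acid.
  CHO: terminal –CHO: carbonyl C bonded to H and C → aldehyde.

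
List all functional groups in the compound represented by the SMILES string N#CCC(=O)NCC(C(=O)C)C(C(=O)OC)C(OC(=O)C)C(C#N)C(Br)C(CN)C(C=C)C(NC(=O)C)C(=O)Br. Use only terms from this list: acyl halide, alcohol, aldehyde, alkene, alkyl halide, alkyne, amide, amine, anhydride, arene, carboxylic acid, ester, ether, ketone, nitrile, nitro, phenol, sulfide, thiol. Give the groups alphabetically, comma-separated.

N≡C–: carbon triple-bonded to nitrogen → nitrile.
–C(=O)–N– linkage → amide (the N is not an amine).
pendant –COCH3: carbonyl C bonded to two carbons → ketone.
pendant –COOCH3: carbonyl C bonded to C and –OCH3 → ester.
pendant –OC(=O)CH3: an acyloxy group → ester.
pendant –C≡N: nitrile.
halogen on an sp³ carbon → alkyl halide.
pendant –CH2NH2: N on sp³ C, no adjacent C=O → amine.
pendant –CH=CH2: C=C double bond → alkene.
pendant –NHC(=O)CH3: N bonded to a carbonyl → amide (not amine).
–C(=O)Br: carbonyl C bonded to C and to a halogen → acyl halide (not alkyl halide).

acyl halide, alkene, alkyl halide, amide, amine, ester, ketone, nitrile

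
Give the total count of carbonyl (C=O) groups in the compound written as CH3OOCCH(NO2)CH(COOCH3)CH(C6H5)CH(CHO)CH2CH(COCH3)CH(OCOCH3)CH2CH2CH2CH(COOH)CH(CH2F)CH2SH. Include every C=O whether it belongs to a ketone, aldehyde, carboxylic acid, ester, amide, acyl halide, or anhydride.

CH3OOC: ester, 1 C=O (running total 1).
CH(COOCH3): ester, 1 C=O (running total 2).
CH(CHO): aldehyde, 1 C=O (running total 3).
CH(COCH3): ketone, 1 C=O (running total 4).
CH(OCOCH3): ester, 1 C=O (running total 5).
CH(COOH): carboxylic acid, 1 C=O (running total 6).

6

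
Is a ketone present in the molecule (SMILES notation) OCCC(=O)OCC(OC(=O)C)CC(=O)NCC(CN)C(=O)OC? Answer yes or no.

Working along the chain:
  HOCH2: HO– on an sp³ carbon → alcohol.
  CH2COOCH2: –C(=O)–O–C with C on the carbonyl side → ester.
  CH(OCOCH3): pendant –OC(=O)CH3: an acyloxy group → ester.
  CH2CONHCH2: –C(=O)–N– linkage → amide (the N is not an amine).
  CH(CH2NH2): pendant –CH2NH2: N on sp³ C, no adjacent C=O → amine.
  COOCH3: –C(=O)OCH3: carbonyl C bonded to C and to –OCH3 → ester (not ketone + ether).
In each of CH2COOCH2, CH(OCOCH3) and COOCH3, the C=O is bonded to an –O–C group, which defines an ester, not a ketone. In CH2CONHCH2, the C=O is bonded to nitrogen, which defines an amide, not a ketone.
The groups actually present are: alcohol, amide, amine, ester.

no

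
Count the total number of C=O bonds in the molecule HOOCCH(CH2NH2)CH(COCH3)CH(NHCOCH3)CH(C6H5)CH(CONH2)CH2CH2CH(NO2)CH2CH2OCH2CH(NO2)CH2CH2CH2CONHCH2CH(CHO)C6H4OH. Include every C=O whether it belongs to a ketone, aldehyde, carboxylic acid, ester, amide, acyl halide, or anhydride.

HOOC: carboxylic acid, 1 C=O (running total 1).
CH(COCH3): ketone, 1 C=O (running total 2).
CH(NHCOCH3): amide, 1 C=O (running total 3).
CH(CONH2): amide, 1 C=O (running total 4).
CH2CONHCH2: amide, 1 C=O (running total 5).
CH(CHO): aldehyde, 1 C=O (running total 6).

6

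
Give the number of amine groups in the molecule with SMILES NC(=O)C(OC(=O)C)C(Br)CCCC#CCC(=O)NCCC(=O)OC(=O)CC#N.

0

–C(=O)NH2: carbonyl C bonded to C and to N → amide (the N is not a separate amine).
pendant –OC(=O)CH3: an acyloxy group → ester.
halogen on an sp³ carbon → alkyl halide.
C≡C triple bond → alkyne.
–C(=O)–N– linkage → amide (the N is not an amine).
two acyl groups sharing one oxygen, –C(=O)–O–C(=O)– → anhydride.
–C≡N: carbon triple-bonded to nitrogen → nitrile.
No segment is a amine: H2NCO is amide, not amine; CH2CONHCH2 is amide, not amine; CN is nitrile, not amine. → 0.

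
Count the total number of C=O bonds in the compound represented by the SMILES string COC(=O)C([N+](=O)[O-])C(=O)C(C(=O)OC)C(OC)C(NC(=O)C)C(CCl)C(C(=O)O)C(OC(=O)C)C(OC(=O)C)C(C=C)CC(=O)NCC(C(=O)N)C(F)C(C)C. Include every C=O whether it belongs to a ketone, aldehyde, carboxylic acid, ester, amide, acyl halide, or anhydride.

9

CH3OOC: ester, 1 C=O (running total 1).
CO: ketone, 1 C=O (running total 2).
CH(COOCH3): ester, 1 C=O (running total 3).
CH(NHCOCH3): amide, 1 C=O (running total 4).
CH(COOH): carboxylic acid, 1 C=O (running total 5).
CH(OCOCH3): ester, 1 C=O (running total 6).
CH(OCOCH3): ester, 1 C=O (running total 7).
CH2CONHCH2: amide, 1 C=O (running total 8).
CH(CONH2): amide, 1 C=O (running total 9).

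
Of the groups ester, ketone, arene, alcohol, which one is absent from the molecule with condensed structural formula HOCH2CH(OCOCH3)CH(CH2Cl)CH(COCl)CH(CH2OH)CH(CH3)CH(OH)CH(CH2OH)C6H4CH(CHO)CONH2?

ketone

ester: present (CH(OCOCH3) — pendant –OC(=O)CH3: an acyloxy group → ester).
alcohol: present (HOCH2 — HO– on an sp³ carbon → alcohol).
arene: present (C6H4 — para-disubstituted benzene ring → arene).
ketone: absent. In CH(OCOCH3), the C=O is bonded to an –O–C group, which defines an ester, not a ketone. In CONH2, the C=O is bonded to nitrogen, which defines an amide, not a ketone. In CH(CHO), the carbonyl carbon carries an H, so it is an aldehyde, not a ketone. In CH(COCl), the C=O is bonded to a halogen, which defines an acyl halide, not a ketone.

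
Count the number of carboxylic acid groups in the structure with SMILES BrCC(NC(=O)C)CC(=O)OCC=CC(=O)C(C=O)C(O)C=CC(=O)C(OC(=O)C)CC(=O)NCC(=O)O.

1

halogen on an sp³ carbon → alkyl halide.
pendant –NHC(=O)CH3: N bonded to a carbonyl → amide (not amine).
–C(=O)–O–C with C on the carbonyl side → ester.
C=C double bond → alkene.
–C(=O)– with carbon on both sides → ketone.
pendant –CHO: carbonyl C bonded to C and H → aldehyde.
–OH on an sp³ carbon → alcohol (secondary).
C=C double bond → alkene.
–C(=O)– with carbon on both sides → ketone.
pendant –OC(=O)CH3: an acyloxy group → ester.
–C(=O)–N– linkage → amide (the N is not an amine).
–COOH: carbonyl C bonded to –OH and C → carboxylic acid (the –OH is not a separate alcohol).
Carboxylic acid appears at: COOH → 1.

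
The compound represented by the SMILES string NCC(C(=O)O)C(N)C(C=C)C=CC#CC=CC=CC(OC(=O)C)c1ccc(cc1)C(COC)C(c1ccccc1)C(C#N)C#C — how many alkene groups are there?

4

Working along the chain:
  H2NCH2: –NH2 on an sp³ carbon with no adjacent C=O → amine.
  CH(COOH): pendant –COOH: carbonyl C bonded to C and –OH → carboxylic acid.
  CH(NH2): –NH2 on an sp³ carbon with no adjacent C=O → amine.
  CH(CH=CH2): pendant –CH=CH2: C=C double bond → alkene.
  CH=CH: C=C double bond → alkene.
  C≡C: C≡C triple bond → alkyne.
  CH=CH: C=C double bond → alkene.
  CH=CH: C=C double bond → alkene.
  CH(OCOCH3): pendant –OC(=O)CH3: an acyloxy group → ester.
  C6H4: para-disubstituted benzene ring → arene.
  CH(CH2OCH3): pendant –CH2OCH3: C–O–C linkage → ether.
  CH(C6H5): pendant –C6H5: benzene ring → arene.
  CH(CN): pendant –C≡N: nitrile.
  C≡CH: C≡C triple bond → alkyne.
Alkene appears at: CH(CH=CH2), CH=CH, CH=CH, CH=CH → 4.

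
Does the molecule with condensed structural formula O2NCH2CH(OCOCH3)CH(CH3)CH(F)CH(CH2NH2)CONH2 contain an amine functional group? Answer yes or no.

yes

–NO2 on carbon → nitro group.
pendant –OC(=O)CH3: an acyloxy group → ester.
halogen on an sp³ carbon → alkyl halide.
pendant –CH2NH2: N on sp³ C, no adjacent C=O → amine.
–C(=O)NH2: carbonyl C bonded to C and to N → amide (the N is not a separate amine).
The CH(CH2NH2) segment supplies the amine: pendant –CH2NH2: N on sp³ C, no adjacent C=O → amine.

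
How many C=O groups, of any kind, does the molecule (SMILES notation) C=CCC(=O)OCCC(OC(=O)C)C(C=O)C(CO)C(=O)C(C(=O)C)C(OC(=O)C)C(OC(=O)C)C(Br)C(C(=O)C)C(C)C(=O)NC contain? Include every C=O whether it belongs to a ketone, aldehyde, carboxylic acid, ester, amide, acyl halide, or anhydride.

9

CH2COOCH2: ester, 1 C=O (running total 1).
CH(OCOCH3): ester, 1 C=O (running total 2).
CH(CHO): aldehyde, 1 C=O (running total 3).
CO: ketone, 1 C=O (running total 4).
CH(COCH3): ketone, 1 C=O (running total 5).
CH(OCOCH3): ester, 1 C=O (running total 6).
CH(OCOCH3): ester, 1 C=O (running total 7).
CH(COCH3): ketone, 1 C=O (running total 8).
CONHCH3: amide, 1 C=O (running total 9).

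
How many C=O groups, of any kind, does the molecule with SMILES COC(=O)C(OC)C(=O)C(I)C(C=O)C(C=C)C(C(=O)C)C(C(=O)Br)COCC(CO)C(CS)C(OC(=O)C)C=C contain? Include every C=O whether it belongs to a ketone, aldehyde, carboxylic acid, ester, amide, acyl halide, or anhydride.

6

CH3OOC: ester, 1 C=O (running total 1).
CO: ketone, 1 C=O (running total 2).
CH(CHO): aldehyde, 1 C=O (running total 3).
CH(COCH3): ketone, 1 C=O (running total 4).
CH(COBr): acyl halide, 1 C=O (running total 5).
CH(OCOCH3): ester, 1 C=O (running total 6).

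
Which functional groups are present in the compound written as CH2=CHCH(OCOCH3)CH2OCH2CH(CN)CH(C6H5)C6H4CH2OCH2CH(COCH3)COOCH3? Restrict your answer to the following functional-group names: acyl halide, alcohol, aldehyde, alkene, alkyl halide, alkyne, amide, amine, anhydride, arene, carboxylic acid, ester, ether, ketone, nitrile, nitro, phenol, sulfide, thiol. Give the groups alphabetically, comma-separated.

Taking each segment in turn:
  CH2=CH: C=C double bond → alkene.
  CH(OCOCH3): pendant –OC(=O)CH3: an acyloxy group → ester.
  CH2OCH2: C–O–C with sp³ carbons on both sides and no adjacent C=O → ether.
  CH(CN): pendant –C≡N: nitrile.
  CH(C6H5): pendant –C6H5: benzene ring → arene.
  C6H4: para-disubstituted benzene ring → arene.
  CH2OCH2: C–O–C with sp³ carbons on both sides and no adjacent C=O → ether.
  CH(COCH3): pendant –COCH3: carbonyl C bonded to two carbons → ketone.
  COOCH3: –C(=O)OCH3: carbonyl C bonded to C and to –OCH3 → ester (not ketone + ether).

alkene, arene, ester, ether, ketone, nitrile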